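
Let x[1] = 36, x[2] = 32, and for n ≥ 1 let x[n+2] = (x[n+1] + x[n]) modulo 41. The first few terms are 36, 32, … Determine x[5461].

x[1] = 36,  x[2] = 32,  x[3] = 27,  x[4] = 18,  x[5] = 4,  x[6] = 22,  x[7] = 26,  x[8] = 7,  x[9] = 33,  x[10] = 40,  x[11] = 32,  x[12] = 31,  x[13] = 22,  x[14] = 12,  x[15] = 34,  x[16] = 5,  x[17] = 39,  x[18] = 3,  x[19] = 1,  x[20] = 4,  x[21] = 5,  x[22] = 9,  x[23] = 14,  x[24] = 23,  x[25] = 37,  x[26] = 19,  x[27] = 15,  x[28] = 34,  x[29] = 8,  x[30] = 1,  x[31] = 9,  x[32] = 10,  x[33] = 19,  x[34] = 29,  x[35] = 7,  x[36] = 36,  x[37] = 2,  x[38] = 38,  x[39] = 40,  x[40] = 37,  x[41] = 36,  x[42] = 32.
The sequence repeats with period 40.
(5461 - 1) mod 40 = 20, so x[5461] = x[21] = 5.

5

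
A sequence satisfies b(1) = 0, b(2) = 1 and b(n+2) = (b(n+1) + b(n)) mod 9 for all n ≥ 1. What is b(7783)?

8

Computing terms: b(1) = 0; b(2) = 1; b(3) = 1; b(4) = 2; b(5) = 3; b(6) = 5; b(7) = 8; b(8) = 4; b(9) = 3; b(10) = 7; b(11) = 1; b(12) = 8; b(13) = 0; b(14) = 8; b(15) = 8; b(16) = 7; b(17) = 6; b(18) = 4; b(19) = 1; b(20) = 5; b(21) = 6; b(22) = 2; b(23) = 8; b(24) = 1; b(25) = 0; b(26) = 1.
The sequence repeats with period 24.
(7783 - 1) mod 24 = 6, so b(7783) = b(7) = 8.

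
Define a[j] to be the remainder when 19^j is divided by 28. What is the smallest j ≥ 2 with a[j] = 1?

6

Computing terms: a[1] = 19,  a[2] = 25,  a[3] = 27,  a[4] = 9,  a[5] = 3,  a[6] = 1,  a[7] = 19.
Since a[7] = a[1] = 19, the sequence is periodic with period 6.
The value 1 first appears (with j ≥ 2) at a[6].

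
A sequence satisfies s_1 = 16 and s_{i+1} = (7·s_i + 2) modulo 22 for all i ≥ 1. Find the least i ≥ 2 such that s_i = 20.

Computing terms: s_1 = 16, s_2 = 4, s_3 = 8, s_4 = 14, s_5 = 12, s_6 = 20, s_7 = 10, s_8 = 6, s_9 = 0, s_{10} = 2, s_{11} = 16.
The sequence repeats with period 10.
The value 20 first appears (with i ≥ 2) at s_6.

6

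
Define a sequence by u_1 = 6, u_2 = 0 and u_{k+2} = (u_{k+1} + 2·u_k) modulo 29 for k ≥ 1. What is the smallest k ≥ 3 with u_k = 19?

20

Listing terms: u_1 = 6,  u_2 = 0,  u_3 = 12,  u_4 = 12,  u_5 = 7,  u_6 = 2,  u_7 = 16,  u_8 = 20,  u_9 = 23,  u_{10} = 5,  u_{11} = 22,  u_{12} = 3,  u_{13} = 18,  u_{14} = 24,  u_{15} = 2,  u_{16} = 21,  u_{17} = 25,  u_{18} = 9,  u_{19} = 1,  u_{20} = 19,  u_{21} = 21,  u_{22} = 1,  u_{23} = 14,  u_{24} = 16,  u_{25} = 15,  u_{26} = 18,  u_{27} = 19,  u_{28} = 26,  u_{29} = 6,  u_{30} = 0.
Since (u_{29}, u_{30}) = (u_1, u_2) = (6, 0) (two consecutive terms determine the rest), the sequence is periodic with period 28.
The value 19 first appears (with k ≥ 3) at u_{20}.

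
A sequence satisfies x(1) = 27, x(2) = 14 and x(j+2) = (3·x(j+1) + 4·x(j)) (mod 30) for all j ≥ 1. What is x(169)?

We have x(1) = 27; x(2) = 14; x(3) = 0; x(4) = 26; x(5) = 18; x(6) = 8; x(7) = 6; x(8) = 20; x(9) = 24; x(10) = 2; x(11) = 12; x(12) = 14; x(13) = 0.
Since (x(12), x(13)) = (x(2), x(3)) = (14, 0) (two consecutive terms determine the rest), the sequence is eventually periodic: after a pre-period of length 1 it cycles with period 10.
For j ≥ 2, x(j) depends only on (j - 2) mod 10. (169 - 2) mod 10 = 7, so x(169) = x(9) = 24.

24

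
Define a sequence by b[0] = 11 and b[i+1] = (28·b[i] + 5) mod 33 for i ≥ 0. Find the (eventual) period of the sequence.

Listing terms: b[0] = 11, b[1] = 16, b[2] = 24, b[3] = 17, b[4] = 19, b[5] = 9, b[6] = 26, b[7] = 7, b[8] = 3, b[9] = 23, b[10] = 22, b[11] = 27, b[12] = 2, b[13] = 28, b[14] = 30, b[15] = 20, b[16] = 4, b[17] = 18, b[18] = 14, b[19] = 1, b[20] = 0, b[21] = 5, b[22] = 13, b[23] = 6, b[24] = 8, b[25] = 31, b[26] = 15, b[27] = 29, b[28] = 25, b[29] = 12, b[30] = 11.
Since b[30] = b[0] = 11, the sequence is periodic with period 30.

30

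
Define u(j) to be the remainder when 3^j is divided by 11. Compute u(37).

9

Listing terms: u(1) = 3,  u(2) = 9,  u(3) = 5,  u(4) = 4,  u(5) = 1,  u(6) = 3.
The sequence repeats with period 5.
(37 - 1) mod 5 = 1, so u(37) = u(2) = 9.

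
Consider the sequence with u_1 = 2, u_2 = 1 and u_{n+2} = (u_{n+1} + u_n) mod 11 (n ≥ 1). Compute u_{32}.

We have u_1 = 2; u_2 = 1; u_3 = 3; u_4 = 4; u_5 = 7; u_6 = 0; u_7 = 7; u_8 = 7; u_9 = 3; u_{10} = 10; u_{11} = 2; u_{12} = 1.
Since (u_{11}, u_{12}) = (u_1, u_2) = (2, 1) (two consecutive terms determine the rest), the sequence is periodic with period 10.
So u_{32} = u_{1 + ((32-1) mod 10)} = u_2 = 1.

1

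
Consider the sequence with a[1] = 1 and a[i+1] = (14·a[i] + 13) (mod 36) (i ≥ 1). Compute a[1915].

19

Listing terms: a[1] = 1,  a[2] = 27,  a[3] = 31,  a[4] = 15,  a[5] = 7,  a[6] = 3,  a[7] = 19,  a[8] = 27.
Since a[8] = a[2] = 27, the sequence is eventually periodic: after a pre-period of length 1 it cycles with period 6.
For i ≥ 2, a[i] depends only on (i - 2) mod 6. (1915 - 2) mod 6 = 5, so a[1915] = a[7] = 19.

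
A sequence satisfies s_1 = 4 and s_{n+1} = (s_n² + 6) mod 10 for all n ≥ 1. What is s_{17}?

We have s_1 = 4; s_2 = 2; s_3 = 0; s_4 = 6; s_5 = 2.
Since s_5 = s_2 = 2, the sequence is eventually periodic: after a pre-period of length 1 it cycles with period 3.
For n ≥ 2, s_n depends only on (n - 2) mod 3. (17 - 2) mod 3 = 0, so s_{17} = s_2 = 2.

2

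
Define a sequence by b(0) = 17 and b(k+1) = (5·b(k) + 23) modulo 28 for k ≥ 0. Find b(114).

b(0) = 17,  b(1) = 24,  b(2) = 3,  b(3) = 10,  b(4) = 17.
The sequence repeats with period 4.
(114 - 0) mod 4 = 2, so b(114) = b(2) = 3.

3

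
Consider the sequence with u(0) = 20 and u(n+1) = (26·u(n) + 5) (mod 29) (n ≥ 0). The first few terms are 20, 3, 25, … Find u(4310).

13

u(0) = 20,  u(1) = 3,  u(2) = 25,  u(3) = 17,  u(4) = 12,  u(5) = 27,  u(6) = 11,  u(7) = 1,  u(8) = 2,  u(9) = 28,  u(10) = 8,  u(11) = 10,  u(12) = 4,  u(13) = 22,  u(14) = 26,  u(15) = 14,  u(16) = 21,  u(17) = 0,  u(18) = 5,  u(19) = 19,  u(20) = 6,  u(21) = 16,  u(22) = 15,  u(23) = 18,  u(24) = 9,  u(25) = 7,  u(26) = 13,  u(27) = 24,  u(28) = 20.
The sequence repeats with period 28.
So u(4310) = u(0 + ((4310-0) mod 28)) = u(26) = 13.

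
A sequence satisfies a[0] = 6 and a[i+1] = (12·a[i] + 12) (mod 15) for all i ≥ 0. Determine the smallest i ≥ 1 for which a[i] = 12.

Listing terms: a[0] = 6; a[1] = 9; a[2] = 0; a[3] = 12; a[4] = 6.
The sequence repeats with period 4.
The value 12 first appears (with i ≥ 1) at a[3].

3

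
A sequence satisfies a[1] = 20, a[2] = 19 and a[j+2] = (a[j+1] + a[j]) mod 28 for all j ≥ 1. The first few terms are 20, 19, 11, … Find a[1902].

27

Listing terms: a[1] = 20,  a[2] = 19,  a[3] = 11,  a[4] = 2,  a[5] = 13,  a[6] = 15,  a[7] = 0,  a[8] = 15,  a[9] = 15,  a[10] = 2,  a[11] = 17,  a[12] = 19,  a[13] = 8,  a[14] = 27,  a[15] = 7,  a[16] = 6,  a[17] = 13,  a[18] = 19,  a[19] = 4,  a[20] = 23,  a[21] = 27,  a[22] = 22,  a[23] = 21,  a[24] = 15,  a[25] = 8,  a[26] = 23,  a[27] = 3,  a[28] = 26,  a[29] = 1,  a[30] = 27,  a[31] = 0,  a[32] = 27,  a[33] = 27,  a[34] = 26,  a[35] = 25,  a[36] = 23,  a[37] = 20,  a[38] = 15,  a[39] = 7,  a[40] = 22,  a[41] = 1,  a[42] = 23,  a[43] = 24,  a[44] = 19,  a[45] = 15,  a[46] = 6,  a[47] = 21,  a[48] = 27,  a[49] = 20,  a[50] = 19.
The sequence repeats with period 48.
(1902 - 1) mod 48 = 29, so a[1902] = a[30] = 27.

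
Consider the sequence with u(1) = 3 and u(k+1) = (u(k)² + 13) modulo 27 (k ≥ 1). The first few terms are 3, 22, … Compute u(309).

11

Listing terms: u(1) = 3; u(2) = 22; u(3) = 11; u(4) = 26; u(5) = 14; u(6) = 20; u(7) = 8; u(8) = 23; u(9) = 2; u(10) = 17; u(11) = 5; u(12) = 11.
Since u(12) = u(3) = 11, the sequence is eventually periodic: after a pre-period of length 2 it cycles with period 9.
For k ≥ 3, u(k) depends only on (k - 3) mod 9. (309 - 3) mod 9 = 0, so u(309) = u(3) = 11.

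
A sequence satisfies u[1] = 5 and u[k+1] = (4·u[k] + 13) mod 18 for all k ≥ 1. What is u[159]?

Computing terms: u[1] = 5,  u[2] = 15,  u[3] = 1,  u[4] = 17,  u[5] = 9,  u[6] = 13,  u[7] = 11,  u[8] = 3,  u[9] = 7,  u[10] = 5.
Since u[10] = u[1] = 5, the sequence is periodic with period 9.
So u[159] = u[1 + ((159-1) mod 9)] = u[6] = 13.

13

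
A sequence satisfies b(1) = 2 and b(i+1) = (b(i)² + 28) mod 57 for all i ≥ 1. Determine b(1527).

Listing terms: b(1) = 2,  b(2) = 32,  b(3) = 26,  b(4) = 20,  b(5) = 29,  b(6) = 14,  b(7) = 53,  b(8) = 44,  b(9) = 26.
Since b(9) = b(3) = 26, the sequence is eventually periodic: after a pre-period of length 2 it cycles with period 6.
For i ≥ 3, b(i) depends only on (i - 3) mod 6. (1527 - 3) mod 6 = 0, so b(1527) = b(3) = 26.

26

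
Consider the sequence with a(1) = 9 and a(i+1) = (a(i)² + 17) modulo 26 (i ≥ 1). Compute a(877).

17

Listing terms: a(1) = 9,  a(2) = 20,  a(3) = 1,  a(4) = 18,  a(5) = 3,  a(6) = 0,  a(7) = 17,  a(8) = 20.
Since a(8) = a(2) = 20, the sequence is eventually periodic: after a pre-period of length 1 it cycles with period 6.
For i ≥ 2, a(i) depends only on (i - 2) mod 6. (877 - 2) mod 6 = 5, so a(877) = a(7) = 17.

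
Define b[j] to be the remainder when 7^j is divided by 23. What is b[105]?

Computing terms: b[0] = 1,  b[1] = 7,  b[2] = 3,  b[3] = 21,  b[4] = 9,  b[5] = 17,  b[6] = 4,  b[7] = 5,  b[8] = 12,  b[9] = 15,  b[10] = 13,  b[11] = 22,  b[12] = 16,  b[13] = 20,  b[14] = 2,  b[15] = 14,  b[16] = 6,  b[17] = 19,  b[18] = 18,  b[19] = 11,  b[20] = 8,  b[21] = 10,  b[22] = 1.
Since b[22] = b[0] = 1, the sequence is periodic with period 22.
So b[105] = b[0 + ((105-0) mod 22)] = b[17] = 19.

19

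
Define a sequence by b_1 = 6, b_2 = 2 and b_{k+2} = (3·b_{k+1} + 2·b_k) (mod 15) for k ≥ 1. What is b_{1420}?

13

We have b_1 = 6, b_2 = 2, b_3 = 3, b_4 = 13, b_5 = 0, b_6 = 11, b_7 = 3, b_8 = 1, b_9 = 9, b_{10} = 14, b_{11} = 0, b_{12} = 13, b_{13} = 9, b_{14} = 8, b_{15} = 12, b_{16} = 7, b_{17} = 0, b_{18} = 14, b_{19} = 12, b_{20} = 4, b_{21} = 6, b_{22} = 11, b_{23} = 0, b_{24} = 7, b_{25} = 6, b_{26} = 2.
Since (b_{25}, b_{26}) = (b_1, b_2) = (6, 2) (two consecutive terms determine the rest), the sequence is periodic with period 24.
(1420 - 1) mod 24 = 3, so b_{1420} = b_4 = 13.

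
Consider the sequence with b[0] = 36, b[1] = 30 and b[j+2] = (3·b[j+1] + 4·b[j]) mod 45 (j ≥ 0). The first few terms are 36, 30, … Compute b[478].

18

Computing terms: b[0] = 36; b[1] = 30; b[2] = 9; b[3] = 12; b[4] = 27; b[5] = 39; b[6] = 0; b[7] = 21; b[8] = 18; b[9] = 3; b[10] = 36; b[11] = 30.
The sequence repeats with period 10.
(478 - 0) mod 10 = 8, so b[478] = b[8] = 18.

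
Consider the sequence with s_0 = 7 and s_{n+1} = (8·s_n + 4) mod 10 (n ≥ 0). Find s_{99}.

6

s_0 = 7,  s_1 = 0,  s_2 = 4,  s_3 = 6,  s_4 = 2,  s_5 = 0.
Since s_5 = s_1 = 0, the sequence is eventually periodic: after a pre-period of length 1 it cycles with period 4.
For n ≥ 1, s_n depends only on (n - 1) mod 4. (99 - 1) mod 4 = 2, so s_{99} = s_3 = 6.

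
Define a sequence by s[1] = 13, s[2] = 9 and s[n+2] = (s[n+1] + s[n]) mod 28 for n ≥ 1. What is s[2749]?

17

We have s[1] = 13; s[2] = 9; s[3] = 22; s[4] = 3; s[5] = 25; s[6] = 0; s[7] = 25; s[8] = 25; s[9] = 22; s[10] = 19; s[11] = 13; s[12] = 4; s[13] = 17; s[14] = 21; s[15] = 10; s[16] = 3; s[17] = 13; s[18] = 16; s[19] = 1; s[20] = 17; s[21] = 18; s[22] = 7; s[23] = 25; s[24] = 4; s[25] = 1; s[26] = 5; s[27] = 6; s[28] = 11; s[29] = 17; s[30] = 0; s[31] = 17; s[32] = 17; s[33] = 6; s[34] = 23; s[35] = 1; s[36] = 24; s[37] = 25; s[38] = 21; s[39] = 18; s[40] = 11; s[41] = 1; s[42] = 12; s[43] = 13; s[44] = 25; s[45] = 10; s[46] = 7; s[47] = 17; s[48] = 24; s[49] = 13; s[50] = 9.
Since (s[49], s[50]) = (s[1], s[2]) = (13, 9) (two consecutive terms determine the rest), the sequence is periodic with period 48.
(2749 - 1) mod 48 = 12, so s[2749] = s[13] = 17.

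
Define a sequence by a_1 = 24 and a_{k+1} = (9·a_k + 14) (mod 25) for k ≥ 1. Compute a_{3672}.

5

Computing terms: a_1 = 24; a_2 = 5; a_3 = 9; a_4 = 20; a_5 = 19; a_6 = 10; a_7 = 4; a_8 = 0; a_9 = 14; a_{10} = 15; a_{11} = 24.
The sequence repeats with period 10.
(3672 - 1) mod 10 = 1, so a_{3672} = a_2 = 5.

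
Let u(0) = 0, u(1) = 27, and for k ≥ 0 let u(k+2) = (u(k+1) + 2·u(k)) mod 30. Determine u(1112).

Listing terms: u(0) = 0,  u(1) = 27,  u(2) = 27,  u(3) = 21,  u(4) = 15,  u(5) = 27,  u(6) = 27.
Since (u(5), u(6)) = (u(1), u(2)) = (27, 27) (two consecutive terms determine the rest), the sequence is eventually periodic: after a pre-period of length 1 it cycles with period 4.
For k ≥ 1, u(k) depends only on (k - 1) mod 4. (1112 - 1) mod 4 = 3, so u(1112) = u(4) = 15.

15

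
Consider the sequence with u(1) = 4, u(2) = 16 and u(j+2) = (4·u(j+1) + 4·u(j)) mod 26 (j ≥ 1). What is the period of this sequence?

21

We have u(1) = 4, u(2) = 16, u(3) = 2, u(4) = 20, u(5) = 10, u(6) = 16, u(7) = 0, u(8) = 12, u(9) = 22, u(10) = 6, u(11) = 8, u(12) = 4, u(13) = 22, u(14) = 0, u(15) = 10, u(16) = 14, u(17) = 18, u(18) = 24, u(19) = 12, u(20) = 14, u(21) = 0, u(22) = 4, u(23) = 16.
Since (u(22), u(23)) = (u(1), u(2)) = (4, 16) (two consecutive terms determine the rest), the sequence is periodic with period 21.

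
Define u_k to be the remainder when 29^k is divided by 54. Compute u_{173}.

Listing terms: u_0 = 1,  u_1 = 29,  u_2 = 31,  u_3 = 35,  u_4 = 43,  u_5 = 5,  u_6 = 37,  u_7 = 47,  u_8 = 13,  u_9 = 53,  u_{10} = 25,  u_{11} = 23,  u_{12} = 19,  u_{13} = 11,  u_{14} = 49,  u_{15} = 17,  u_{16} = 7,  u_{17} = 41,  u_{18} = 1.
Since u_{18} = u_0 = 1, the sequence is periodic with period 18.
So u_{173} = u_{0 + ((173-0) mod 18)} = u_{11} = 23.

23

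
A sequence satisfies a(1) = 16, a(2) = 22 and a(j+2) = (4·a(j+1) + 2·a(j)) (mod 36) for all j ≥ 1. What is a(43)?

16

We have a(1) = 16,  a(2) = 22,  a(3) = 12,  a(4) = 20,  a(5) = 32,  a(6) = 24,  a(7) = 16,  a(8) = 4,  a(9) = 12,  a(10) = 20.
Since (a(9), a(10)) = (a(3), a(4)) = (12, 20) (two consecutive terms determine the rest), the sequence is eventually periodic: after a pre-period of length 2 it cycles with period 6.
For j ≥ 3, a(j) depends only on (j - 3) mod 6. (43 - 3) mod 6 = 4, so a(43) = a(7) = 16.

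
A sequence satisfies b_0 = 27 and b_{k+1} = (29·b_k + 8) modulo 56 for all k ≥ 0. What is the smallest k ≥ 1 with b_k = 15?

9

Computing terms: b_0 = 27,  b_1 = 7,  b_2 = 43,  b_3 = 23,  b_4 = 3,  b_5 = 39,  b_6 = 19,  b_7 = 55,  b_8 = 35,  b_9 = 15,  b_{10} = 51,  b_{11} = 31,  b_{12} = 11,  b_{13} = 47,  b_{14} = 27.
The sequence repeats with period 14.
The value 15 first appears (with k ≥ 1) at b_9.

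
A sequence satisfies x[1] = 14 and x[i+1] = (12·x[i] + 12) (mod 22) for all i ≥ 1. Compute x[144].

x[1] = 14,  x[2] = 4,  x[3] = 16,  x[4] = 6,  x[5] = 18,  x[6] = 8,  x[7] = 20,  x[8] = 10,  x[9] = 0,  x[10] = 12,  x[11] = 2,  x[12] = 14.
Since x[12] = x[1] = 14, the sequence is periodic with period 11.
(144 - 1) mod 11 = 0, so x[144] = x[1] = 14.

14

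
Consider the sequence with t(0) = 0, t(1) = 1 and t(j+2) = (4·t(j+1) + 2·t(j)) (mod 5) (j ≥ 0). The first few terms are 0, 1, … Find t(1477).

Listing terms: t(0) = 0; t(1) = 1; t(2) = 4; t(3) = 3; t(4) = 0; t(5) = 1.
The sequence repeats with period 4.
(1477 - 0) mod 4 = 1, so t(1477) = t(1) = 1.

1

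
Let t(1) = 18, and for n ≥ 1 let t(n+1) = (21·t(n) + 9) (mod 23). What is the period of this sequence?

Computing terms: t(1) = 18, t(2) = 19, t(3) = 17, t(4) = 21, t(5) = 13, t(6) = 6, t(7) = 20, t(8) = 15, t(9) = 2, t(10) = 5, t(11) = 22, t(12) = 11, t(13) = 10, t(14) = 12, t(15) = 8, t(16) = 16, t(17) = 0, t(18) = 9, t(19) = 14, t(20) = 4, t(21) = 1, t(22) = 7, t(23) = 18.
Since t(23) = t(1) = 18, the sequence is periodic with period 22.

22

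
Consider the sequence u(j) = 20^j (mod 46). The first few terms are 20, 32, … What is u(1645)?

30

Listing terms: u(1) = 20; u(2) = 32; u(3) = 42; u(4) = 12; u(5) = 10; u(6) = 16; u(7) = 44; u(8) = 6; u(9) = 28; u(10) = 8; u(11) = 22; u(12) = 26; u(13) = 14; u(14) = 4; u(15) = 34; u(16) = 36; u(17) = 30; u(18) = 2; u(19) = 40; u(20) = 18; u(21) = 38; u(22) = 24; u(23) = 20.
Since u(23) = u(1) = 20, the sequence is periodic with period 22.
(1645 - 1) mod 22 = 16, so u(1645) = u(17) = 30.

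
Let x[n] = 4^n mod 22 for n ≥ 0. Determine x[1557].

x[0] = 1, x[1] = 4, x[2] = 16, x[3] = 20, x[4] = 14, x[5] = 12, x[6] = 4.
Since x[6] = x[1] = 4, the sequence is eventually periodic: after a pre-period of length 1 it cycles with period 5.
For n ≥ 1, x[n] depends only on (n - 1) mod 5. (1557 - 1) mod 5 = 1, so x[1557] = x[2] = 16.

16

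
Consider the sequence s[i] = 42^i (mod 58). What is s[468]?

We have s[1] = 42,  s[2] = 24,  s[3] = 22,  s[4] = 54,  s[5] = 6,  s[6] = 20,  s[7] = 28,  s[8] = 16,  s[9] = 34,  s[10] = 36,  s[11] = 4,  s[12] = 52,  s[13] = 38,  s[14] = 30,  s[15] = 42.
The sequence repeats with period 14.
So s[468] = s[1 + ((468-1) mod 14)] = s[6] = 20.

20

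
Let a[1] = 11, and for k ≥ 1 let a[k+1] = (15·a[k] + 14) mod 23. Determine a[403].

17

Listing terms: a[1] = 11; a[2] = 18; a[3] = 8; a[4] = 19; a[5] = 0; a[6] = 14; a[7] = 17; a[8] = 16; a[9] = 1; a[10] = 6; a[11] = 12; a[12] = 10; a[13] = 3; a[14] = 13; a[15] = 2; a[16] = 21; a[17] = 7; a[18] = 4; a[19] = 5; a[20] = 20; a[21] = 15; a[22] = 9; a[23] = 11.
Since a[23] = a[1] = 11, the sequence is periodic with period 22.
(403 - 1) mod 22 = 6, so a[403] = a[7] = 17.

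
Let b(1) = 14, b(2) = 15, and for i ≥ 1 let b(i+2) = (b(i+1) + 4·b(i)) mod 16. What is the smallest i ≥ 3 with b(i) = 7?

Computing terms: b(1) = 14,  b(2) = 15,  b(3) = 7,  b(4) = 3,  b(5) = 15,  b(6) = 11,  b(7) = 7,  b(8) = 3.
Since (b(7), b(8)) = (b(3), b(4)) = (7, 3) (two consecutive terms determine the rest), the sequence is eventually periodic: after a pre-period of length 2 it cycles with period 4.
The value 7 first appears (with i ≥ 3) at b(3).

3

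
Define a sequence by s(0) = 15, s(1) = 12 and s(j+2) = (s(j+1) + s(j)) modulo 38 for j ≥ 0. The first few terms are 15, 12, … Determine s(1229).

Listing terms: s(0) = 15, s(1) = 12, s(2) = 27, s(3) = 1, s(4) = 28, s(5) = 29, s(6) = 19, s(7) = 10, s(8) = 29, s(9) = 1, s(10) = 30, s(11) = 31, s(12) = 23, s(13) = 16, s(14) = 1, s(15) = 17, s(16) = 18, s(17) = 35, s(18) = 15, s(19) = 12.
Since (s(18), s(19)) = (s(0), s(1)) = (15, 12) (two consecutive terms determine the rest), the sequence is periodic with period 18.
So s(1229) = s(0 + ((1229-0) mod 18)) = s(5) = 29.

29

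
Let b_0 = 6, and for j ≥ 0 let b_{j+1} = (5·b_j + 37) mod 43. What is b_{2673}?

We have b_0 = 6, b_1 = 24, b_2 = 28, b_3 = 5, b_4 = 19, b_5 = 3, b_6 = 9, b_7 = 39, b_8 = 17, b_9 = 36, b_{10} = 2, b_{11} = 4, b_{12} = 14, b_{13} = 21, b_{14} = 13, b_{15} = 16, b_{16} = 31, b_{17} = 20, b_{18} = 8, b_{19} = 34, b_{20} = 35, b_{21} = 40, b_{22} = 22, b_{23} = 18, b_{24} = 41, b_{25} = 27, b_{26} = 0, b_{27} = 37, b_{28} = 7, b_{29} = 29, b_{30} = 10, b_{31} = 1, b_{32} = 42, b_{33} = 32, b_{34} = 25, b_{35} = 33, b_{36} = 30, b_{37} = 15, b_{38} = 26, b_{39} = 38, b_{40} = 12, b_{41} = 11, b_{42} = 6.
The sequence repeats with period 42.
(2673 - 0) mod 42 = 27, so b_{2673} = b_{27} = 37.

37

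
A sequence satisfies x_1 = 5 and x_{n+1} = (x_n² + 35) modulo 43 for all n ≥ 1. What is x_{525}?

We have x_1 = 5, x_2 = 17, x_3 = 23, x_4 = 5.
Since x_4 = x_1 = 5, the sequence is periodic with period 3.
(525 - 1) mod 3 = 2, so x_{525} = x_3 = 23.

23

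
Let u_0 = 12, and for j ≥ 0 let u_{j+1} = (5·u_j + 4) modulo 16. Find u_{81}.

Computing terms: u_0 = 12,  u_1 = 0,  u_2 = 4,  u_3 = 8,  u_4 = 12.
The sequence repeats with period 4.
(81 - 0) mod 4 = 1, so u_{81} = u_1 = 0.

0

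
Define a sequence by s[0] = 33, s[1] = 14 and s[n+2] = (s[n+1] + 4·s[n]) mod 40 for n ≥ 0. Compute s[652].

s[0] = 33; s[1] = 14; s[2] = 26; s[3] = 2; s[4] = 26; s[5] = 34; s[6] = 18; s[7] = 34; s[8] = 26; s[9] = 2.
Since (s[8], s[9]) = (s[2], s[3]) = (26, 2) (two consecutive terms determine the rest), the sequence is eventually periodic: after a pre-period of length 2 it cycles with period 6.
For n ≥ 2, s[n] depends only on (n - 2) mod 6. (652 - 2) mod 6 = 2, so s[652] = s[4] = 26.

26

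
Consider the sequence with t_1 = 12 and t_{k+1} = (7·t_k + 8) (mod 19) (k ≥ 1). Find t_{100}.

Computing terms: t_1 = 12; t_2 = 16; t_3 = 6; t_4 = 12.
Since t_4 = t_1 = 12, the sequence is periodic with period 3.
So t_{100} = t_{1 + ((100-1) mod 3)} = t_1 = 12.

12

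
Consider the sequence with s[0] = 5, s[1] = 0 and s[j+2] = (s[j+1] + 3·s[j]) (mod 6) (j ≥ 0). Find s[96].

3

Computing terms: s[0] = 5; s[1] = 0; s[2] = 3; s[3] = 3; s[4] = 0; s[5] = 3.
Since (s[4], s[5]) = (s[1], s[2]) = (0, 3) (two consecutive terms determine the rest), the sequence is eventually periodic: after a pre-period of length 1 it cycles with period 3.
For j ≥ 1, s[j] depends only on (j - 1) mod 3. (96 - 1) mod 3 = 2, so s[96] = s[3] = 3.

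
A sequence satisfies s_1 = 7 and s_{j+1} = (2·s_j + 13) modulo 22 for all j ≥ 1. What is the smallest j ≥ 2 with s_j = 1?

Computing terms: s_1 = 7,  s_2 = 5,  s_3 = 1,  s_4 = 15,  s_5 = 21,  s_6 = 11,  s_7 = 13,  s_8 = 17,  s_9 = 3,  s_{10} = 19,  s_{11} = 7.
The sequence repeats with period 10.
The value 1 first appears (with j ≥ 2) at s_3.

3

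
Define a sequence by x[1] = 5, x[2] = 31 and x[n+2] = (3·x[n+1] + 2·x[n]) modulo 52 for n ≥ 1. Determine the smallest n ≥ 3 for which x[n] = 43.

x[1] = 5, x[2] = 31, x[3] = 51, x[4] = 7, x[5] = 19, x[6] = 19, x[7] = 43, x[8] = 11, x[9] = 15, x[10] = 15, x[11] = 23, x[12] = 47, x[13] = 31, x[14] = 31, x[15] = 51.
Since (x[14], x[15]) = (x[2], x[3]) = (31, 51) (two consecutive terms determine the rest), the sequence is eventually periodic: after a pre-period of length 1 it cycles with period 12.
The value 43 first appears (with n ≥ 3) at x[7].

7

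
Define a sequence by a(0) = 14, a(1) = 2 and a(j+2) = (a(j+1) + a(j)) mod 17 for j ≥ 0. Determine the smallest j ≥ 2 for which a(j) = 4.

12

Computing terms: a(0) = 14,  a(1) = 2,  a(2) = 16,  a(3) = 1,  a(4) = 0,  a(5) = 1,  a(6) = 1,  a(7) = 2,  a(8) = 3,  a(9) = 5,  a(10) = 8,  a(11) = 13,  a(12) = 4,  a(13) = 0,  a(14) = 4,  a(15) = 4,  a(16) = 8,  a(17) = 12,  a(18) = 3,  a(19) = 15,  a(20) = 1,  a(21) = 16,  a(22) = 0,  a(23) = 16,  a(24) = 16,  a(25) = 15,  a(26) = 14,  a(27) = 12,  a(28) = 9,  a(29) = 4,  a(30) = 13,  a(31) = 0,  a(32) = 13,  a(33) = 13,  a(34) = 9,  a(35) = 5,  a(36) = 14,  a(37) = 2.
Since (a(36), a(37)) = (a(0), a(1)) = (14, 2) (two consecutive terms determine the rest), the sequence is periodic with period 36.
The value 4 first appears (with j ≥ 2) at a(12).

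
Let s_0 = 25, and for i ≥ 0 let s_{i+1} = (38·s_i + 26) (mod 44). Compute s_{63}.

s_0 = 25, s_1 = 8, s_2 = 22, s_3 = 26, s_4 = 2, s_5 = 14, s_6 = 30, s_7 = 22.
Since s_7 = s_2 = 22, the sequence is eventually periodic: after a pre-period of length 2 it cycles with period 5.
For i ≥ 2, s_i depends only on (i - 2) mod 5. (63 - 2) mod 5 = 1, so s_{63} = s_3 = 26.

26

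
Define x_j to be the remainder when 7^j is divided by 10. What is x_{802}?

9

x_0 = 1; x_1 = 7; x_2 = 9; x_3 = 3; x_4 = 1.
Since x_4 = x_0 = 1, the sequence is periodic with period 4.
(802 - 0) mod 4 = 2, so x_{802} = x_2 = 9.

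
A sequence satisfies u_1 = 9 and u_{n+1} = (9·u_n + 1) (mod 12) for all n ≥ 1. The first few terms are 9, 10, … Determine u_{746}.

Computing terms: u_1 = 9, u_2 = 10, u_3 = 7, u_4 = 4, u_5 = 1, u_6 = 10.
Since u_6 = u_2 = 10, the sequence is eventually periodic: after a pre-period of length 1 it cycles with period 4.
For n ≥ 2, u_n depends only on (n - 2) mod 4. (746 - 2) mod 4 = 0, so u_{746} = u_2 = 10.

10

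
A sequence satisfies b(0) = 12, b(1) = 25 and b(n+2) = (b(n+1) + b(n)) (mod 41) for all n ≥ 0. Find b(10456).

Listing terms: b(0) = 12, b(1) = 25, b(2) = 37, b(3) = 21, b(4) = 17, b(5) = 38, b(6) = 14, b(7) = 11, b(8) = 25, b(9) = 36, b(10) = 20, b(11) = 15, b(12) = 35, b(13) = 9, b(14) = 3, b(15) = 12, b(16) = 15, b(17) = 27, b(18) = 1, b(19) = 28, b(20) = 29, b(21) = 16, b(22) = 4, b(23) = 20, b(24) = 24, b(25) = 3, b(26) = 27, b(27) = 30, b(28) = 16, b(29) = 5, b(30) = 21, b(31) = 26, b(32) = 6, b(33) = 32, b(34) = 38, b(35) = 29, b(36) = 26, b(37) = 14, b(38) = 40, b(39) = 13, b(40) = 12, b(41) = 25.
The sequence repeats with period 40.
So b(10456) = b(0 + ((10456-0) mod 40)) = b(16) = 15.

15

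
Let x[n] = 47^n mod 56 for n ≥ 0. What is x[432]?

1

We have x[0] = 1; x[1] = 47; x[2] = 25; x[3] = 55; x[4] = 9; x[5] = 31; x[6] = 1.
The sequence repeats with period 6.
So x[432] = x[0 + ((432-0) mod 6)] = x[0] = 1.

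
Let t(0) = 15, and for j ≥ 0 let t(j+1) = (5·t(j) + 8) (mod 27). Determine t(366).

24

Computing terms: t(0) = 15,  t(1) = 2,  t(2) = 18,  t(3) = 17,  t(4) = 12,  t(5) = 14,  t(6) = 24,  t(7) = 20,  t(8) = 0,  t(9) = 8,  t(10) = 21,  t(11) = 5,  t(12) = 6,  t(13) = 11,  t(14) = 9,  t(15) = 26,  t(16) = 3,  t(17) = 23,  t(18) = 15.
Since t(18) = t(0) = 15, the sequence is periodic with period 18.
So t(366) = t(0 + ((366-0) mod 18)) = t(6) = 24.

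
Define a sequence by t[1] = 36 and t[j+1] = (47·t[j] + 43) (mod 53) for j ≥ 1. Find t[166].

We have t[1] = 36,  t[2] = 39,  t[3] = 21,  t[4] = 23,  t[5] = 11,  t[6] = 30,  t[7] = 22,  t[8] = 17,  t[9] = 47,  t[10] = 26,  t[11] = 46,  t[12] = 32,  t[13] = 10,  t[14] = 36.
The sequence repeats with period 13.
(166 - 1) mod 13 = 9, so t[166] = t[10] = 26.

26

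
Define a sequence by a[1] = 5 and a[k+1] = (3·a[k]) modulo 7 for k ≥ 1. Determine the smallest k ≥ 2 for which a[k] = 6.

5

We have a[1] = 5, a[2] = 1, a[3] = 3, a[4] = 2, a[5] = 6, a[6] = 4, a[7] = 5.
The sequence repeats with period 6.
The value 6 first appears (with k ≥ 2) at a[5].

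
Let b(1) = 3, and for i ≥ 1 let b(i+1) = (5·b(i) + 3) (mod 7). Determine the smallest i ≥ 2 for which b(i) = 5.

We have b(1) = 3; b(2) = 4; b(3) = 2; b(4) = 6; b(5) = 5; b(6) = 0; b(7) = 3.
The sequence repeats with period 6.
The value 5 first appears (with i ≥ 2) at b(5).

5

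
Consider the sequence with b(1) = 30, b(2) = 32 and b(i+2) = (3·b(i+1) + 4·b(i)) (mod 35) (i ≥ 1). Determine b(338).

We have b(1) = 30,  b(2) = 32,  b(3) = 6,  b(4) = 6,  b(5) = 7,  b(6) = 10,  b(7) = 23,  b(8) = 4,  b(9) = 34,  b(10) = 13,  b(11) = 0,  b(12) = 17,  b(13) = 16,  b(14) = 11,  b(15) = 27,  b(16) = 20,  b(17) = 28,  b(18) = 24,  b(19) = 9,  b(20) = 18,  b(21) = 20,  b(22) = 27,  b(23) = 21,  b(24) = 31,  b(25) = 2,  b(26) = 25,  b(27) = 13,  b(28) = 34,  b(29) = 14,  b(30) = 3,  b(31) = 30,  b(32) = 32.
Since (b(31), b(32)) = (b(1), b(2)) = (30, 32) (two consecutive terms determine the rest), the sequence is periodic with period 30.
(338 - 1) mod 30 = 7, so b(338) = b(8) = 4.

4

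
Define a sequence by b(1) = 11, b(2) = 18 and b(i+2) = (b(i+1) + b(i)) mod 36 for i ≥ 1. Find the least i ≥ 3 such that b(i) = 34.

Listing terms: b(1) = 11, b(2) = 18, b(3) = 29, b(4) = 11, b(5) = 4, b(6) = 15, b(7) = 19, b(8) = 34, b(9) = 17, b(10) = 15, b(11) = 32, b(12) = 11, b(13) = 7, b(14) = 18, b(15) = 25, b(16) = 7, b(17) = 32, b(18) = 3, b(19) = 35, b(20) = 2, b(21) = 1, b(22) = 3, b(23) = 4, b(24) = 7, b(25) = 11, b(26) = 18.
The sequence repeats with period 24.
The value 34 first appears (with i ≥ 3) at b(8).

8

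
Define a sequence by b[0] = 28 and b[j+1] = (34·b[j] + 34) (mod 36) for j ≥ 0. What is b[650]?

We have b[0] = 28, b[1] = 14, b[2] = 6, b[3] = 22, b[4] = 26, b[5] = 18, b[6] = 34, b[7] = 2, b[8] = 30, b[9] = 10, b[10] = 14.
Since b[10] = b[1] = 14, the sequence is eventually periodic: after a pre-period of length 1 it cycles with period 9.
For j ≥ 1, b[j] depends only on (j - 1) mod 9. (650 - 1) mod 9 = 1, so b[650] = b[2] = 6.

6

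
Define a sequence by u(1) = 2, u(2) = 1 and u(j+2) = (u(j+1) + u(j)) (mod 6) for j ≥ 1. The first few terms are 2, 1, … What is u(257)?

5

Computing terms: u(1) = 2,  u(2) = 1,  u(3) = 3,  u(4) = 4,  u(5) = 1,  u(6) = 5,  u(7) = 0,  u(8) = 5,  u(9) = 5,  u(10) = 4,  u(11) = 3,  u(12) = 1,  u(13) = 4,  u(14) = 5,  u(15) = 3,  u(16) = 2,  u(17) = 5,  u(18) = 1,  u(19) = 0,  u(20) = 1,  u(21) = 1,  u(22) = 2,  u(23) = 3,  u(24) = 5,  u(25) = 2,  u(26) = 1.
The sequence repeats with period 24.
So u(257) = u(1 + ((257-1) mod 24)) = u(17) = 5.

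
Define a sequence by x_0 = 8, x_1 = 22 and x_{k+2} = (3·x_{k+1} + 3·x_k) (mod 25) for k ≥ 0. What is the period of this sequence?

Listing terms: x_0 = 8; x_1 = 22; x_2 = 15; x_3 = 11; x_4 = 3; x_5 = 17; x_6 = 10; x_7 = 6; x_8 = 23; x_9 = 12; x_{10} = 5; x_{11} = 1; x_{12} = 18; x_{13} = 7; x_{14} = 0; x_{15} = 21; x_{16} = 13; x_{17} = 2; x_{18} = 20; x_{19} = 16; x_{20} = 8; x_{21} = 22.
The sequence repeats with period 20.

20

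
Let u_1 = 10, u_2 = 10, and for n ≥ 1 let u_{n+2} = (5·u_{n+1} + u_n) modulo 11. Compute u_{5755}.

u_1 = 10,  u_2 = 10,  u_3 = 5,  u_4 = 2,  u_5 = 4,  u_6 = 0,  u_7 = 4,  u_8 = 9,  u_9 = 5,  u_{10} = 1,  u_{11} = 10,  u_{12} = 7,  u_{13} = 1,  u_{14} = 1,  u_{15} = 6,  u_{16} = 9,  u_{17} = 7,  u_{18} = 0,  u_{19} = 7,  u_{20} = 2,  u_{21} = 6,  u_{22} = 10,  u_{23} = 1,  u_{24} = 4,  u_{25} = 10,  u_{26} = 10.
The sequence repeats with period 24.
(5755 - 1) mod 24 = 18, so u_{5755} = u_{19} = 7.

7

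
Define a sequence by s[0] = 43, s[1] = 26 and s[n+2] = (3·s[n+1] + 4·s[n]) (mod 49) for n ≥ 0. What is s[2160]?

36

Listing terms: s[0] = 43; s[1] = 26; s[2] = 5; s[3] = 21; s[4] = 34; s[5] = 39; s[6] = 8; s[7] = 33; s[8] = 33; s[9] = 35; s[10] = 41; s[11] = 18; s[12] = 22; s[13] = 40; s[14] = 12; s[15] = 0; s[16] = 48; s[17] = 46; s[18] = 36; s[19] = 47; s[20] = 40; s[21] = 14; s[22] = 6; s[23] = 25; s[24] = 1; s[25] = 5; s[26] = 19; s[27] = 28; s[28] = 13; s[29] = 4; s[30] = 15; s[31] = 12; s[32] = 47; s[33] = 42; s[34] = 20; s[35] = 32; s[36] = 29; s[37] = 19; s[38] = 26; s[39] = 7; s[40] = 27; s[41] = 11; s[42] = 43; s[43] = 26.
The sequence repeats with period 42.
So s[2160] = s[0 + ((2160-0) mod 42)] = s[18] = 36.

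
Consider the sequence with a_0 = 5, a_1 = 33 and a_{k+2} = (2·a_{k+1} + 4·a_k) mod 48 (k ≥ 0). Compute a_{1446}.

16

We have a_0 = 5,  a_1 = 33,  a_2 = 38,  a_3 = 16,  a_4 = 40,  a_5 = 0,  a_6 = 16,  a_7 = 32,  a_8 = 32,  a_9 = 0,  a_{10} = 32,  a_{11} = 16,  a_{12} = 16,  a_{13} = 0,  a_{14} = 16.
Since (a_{13}, a_{14}) = (a_5, a_6) = (0, 16) (two consecutive terms determine the rest), the sequence is eventually periodic: after a pre-period of length 5 it cycles with period 8.
For k ≥ 5, a_k depends only on (k - 5) mod 8. (1446 - 5) mod 8 = 1, so a_{1446} = a_6 = 16.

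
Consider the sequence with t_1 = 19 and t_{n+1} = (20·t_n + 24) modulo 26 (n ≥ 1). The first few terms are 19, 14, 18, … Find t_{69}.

0

t_1 = 19,  t_2 = 14,  t_3 = 18,  t_4 = 20,  t_5 = 8,  t_6 = 2,  t_7 = 12,  t_8 = 4,  t_9 = 0,  t_{10} = 24,  t_{11} = 10,  t_{12} = 16,  t_{13} = 6,  t_{14} = 14.
Since t_{14} = t_2 = 14, the sequence is eventually periodic: after a pre-period of length 1 it cycles with period 12.
For n ≥ 2, t_n depends only on (n - 2) mod 12. (69 - 2) mod 12 = 7, so t_{69} = t_9 = 0.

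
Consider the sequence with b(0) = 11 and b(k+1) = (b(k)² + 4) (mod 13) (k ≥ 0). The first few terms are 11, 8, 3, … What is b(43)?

Computing terms: b(0) = 11, b(1) = 8, b(2) = 3, b(3) = 0, b(4) = 4, b(5) = 7, b(6) = 1, b(7) = 5, b(8) = 3.
Since b(8) = b(2) = 3, the sequence is eventually periodic: after a pre-period of length 2 it cycles with period 6.
For k ≥ 2, b(k) depends only on (k - 2) mod 6. (43 - 2) mod 6 = 5, so b(43) = b(7) = 5.

5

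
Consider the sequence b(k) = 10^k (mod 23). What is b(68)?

8

b(0) = 1,  b(1) = 10,  b(2) = 8,  b(3) = 11,  b(4) = 18,  b(5) = 19,  b(6) = 6,  b(7) = 14,  b(8) = 2,  b(9) = 20,  b(10) = 16,  b(11) = 22,  b(12) = 13,  b(13) = 15,  b(14) = 12,  b(15) = 5,  b(16) = 4,  b(17) = 17,  b(18) = 9,  b(19) = 21,  b(20) = 3,  b(21) = 7,  b(22) = 1.
Since b(22) = b(0) = 1, the sequence is periodic with period 22.
So b(68) = b(0 + ((68-0) mod 22)) = b(2) = 8.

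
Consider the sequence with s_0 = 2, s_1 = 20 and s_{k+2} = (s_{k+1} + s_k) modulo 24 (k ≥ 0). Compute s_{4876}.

16

Listing terms: s_0 = 2, s_1 = 20, s_2 = 22, s_3 = 18, s_4 = 16, s_5 = 10, s_6 = 2, s_7 = 12, s_8 = 14, s_9 = 2, s_{10} = 16, s_{11} = 18, s_{12} = 10, s_{13} = 4, s_{14} = 14, s_{15} = 18, s_{16} = 8, s_{17} = 2, s_{18} = 10, s_{19} = 12, s_{20} = 22, s_{21} = 10, s_{22} = 8, s_{23} = 18, s_{24} = 2, s_{25} = 20.
The sequence repeats with period 24.
(4876 - 0) mod 24 = 4, so s_{4876} = s_4 = 16.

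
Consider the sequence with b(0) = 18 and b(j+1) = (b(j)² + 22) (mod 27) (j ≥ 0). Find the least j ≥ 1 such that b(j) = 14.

4

We have b(0) = 18; b(1) = 22; b(2) = 20; b(3) = 17; b(4) = 14; b(5) = 2; b(6) = 26; b(7) = 23; b(8) = 11; b(9) = 8; b(10) = 5; b(11) = 20.
Since b(11) = b(2) = 20, the sequence is eventually periodic: after a pre-period of length 2 it cycles with period 9.
The value 14 first appears (with j ≥ 1) at b(4).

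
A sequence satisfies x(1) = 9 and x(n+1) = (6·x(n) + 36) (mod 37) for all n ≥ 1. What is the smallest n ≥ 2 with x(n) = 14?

4

x(1) = 9; x(2) = 16; x(3) = 21; x(4) = 14; x(5) = 9.
Since x(5) = x(1) = 9, the sequence is periodic with period 4.
The value 14 first appears (with n ≥ 2) at x(4).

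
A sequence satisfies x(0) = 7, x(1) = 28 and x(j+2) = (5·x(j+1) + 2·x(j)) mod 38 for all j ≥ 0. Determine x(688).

Computing terms: x(0) = 7,  x(1) = 28,  x(2) = 2,  x(3) = 28,  x(4) = 30,  x(5) = 16,  x(6) = 26,  x(7) = 10,  x(8) = 26,  x(9) = 36,  x(10) = 4,  x(11) = 16,  x(12) = 12,  x(13) = 16,  x(14) = 28,  x(15) = 20,  x(16) = 4,  x(17) = 22,  x(18) = 4,  x(19) = 26,  x(20) = 24,  x(21) = 20,  x(22) = 34,  x(23) = 20,  x(24) = 16,  x(25) = 6,  x(26) = 24,  x(27) = 18,  x(28) = 24,  x(29) = 4,  x(30) = 30,  x(31) = 6,  x(32) = 14,  x(33) = 6,  x(34) = 20,  x(35) = 36,  x(36) = 30,  x(37) = 32,  x(38) = 30,  x(39) = 24,  x(40) = 28,  x(41) = 36,  x(42) = 8,  x(43) = 36,  x(44) = 6,  x(45) = 26,  x(46) = 28,  x(47) = 2.
Since (x(46), x(47)) = (x(1), x(2)) = (28, 2) (two consecutive terms determine the rest), the sequence is eventually periodic: after a pre-period of length 1 it cycles with period 45.
For j ≥ 1, x(j) depends only on (j - 1) mod 45. (688 - 1) mod 45 = 12, so x(688) = x(13) = 16.

16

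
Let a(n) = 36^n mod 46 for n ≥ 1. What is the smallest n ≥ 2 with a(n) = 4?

Listing terms: a(1) = 36, a(2) = 8, a(3) = 12, a(4) = 18, a(5) = 4, a(6) = 6, a(7) = 32, a(8) = 2, a(9) = 26, a(10) = 16, a(11) = 24, a(12) = 36.
The sequence repeats with period 11.
The value 4 first appears (with n ≥ 2) at a(5).

5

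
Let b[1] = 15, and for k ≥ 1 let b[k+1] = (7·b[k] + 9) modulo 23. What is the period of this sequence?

b[1] = 15,  b[2] = 22,  b[3] = 2,  b[4] = 0,  b[5] = 9,  b[6] = 3,  b[7] = 7,  b[8] = 12,  b[9] = 1,  b[10] = 16,  b[11] = 6,  b[12] = 5,  b[13] = 21,  b[14] = 18,  b[15] = 20,  b[16] = 11,  b[17] = 17,  b[18] = 13,  b[19] = 8,  b[20] = 19,  b[21] = 4,  b[22] = 14,  b[23] = 15.
The sequence repeats with period 22.

22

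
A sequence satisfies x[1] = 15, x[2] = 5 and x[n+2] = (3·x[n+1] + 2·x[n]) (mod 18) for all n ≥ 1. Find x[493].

Listing terms: x[1] = 15, x[2] = 5, x[3] = 9, x[4] = 1, x[5] = 3, x[6] = 11, x[7] = 3, x[8] = 13, x[9] = 9, x[10] = 17, x[11] = 15, x[12] = 7, x[13] = 15, x[14] = 5.
Since (x[13], x[14]) = (x[1], x[2]) = (15, 5) (two consecutive terms determine the rest), the sequence is periodic with period 12.
(493 - 1) mod 12 = 0, so x[493] = x[1] = 15.

15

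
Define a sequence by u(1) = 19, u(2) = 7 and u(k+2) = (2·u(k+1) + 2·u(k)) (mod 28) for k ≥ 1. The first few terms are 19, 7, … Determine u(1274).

0

u(1) = 19,  u(2) = 7,  u(3) = 24,  u(4) = 6,  u(5) = 4,  u(6) = 20,  u(7) = 20,  u(8) = 24,  u(9) = 4,  u(10) = 0,  u(11) = 8,  u(12) = 16,  u(13) = 20,  u(14) = 16,  u(15) = 16,  u(16) = 8,  u(17) = 20,  u(18) = 0,  u(19) = 12,  u(20) = 24,  u(21) = 16,  u(22) = 24,  u(23) = 24,  u(24) = 12,  u(25) = 16,  u(26) = 0,  u(27) = 4,  u(28) = 8,  u(29) = 24,  u(30) = 8,  u(31) = 8,  u(32) = 4,  u(33) = 24,  u(34) = 0,  u(35) = 20,  u(36) = 12,  u(37) = 8,  u(38) = 12,  u(39) = 12,  u(40) = 20,  u(41) = 8,  u(42) = 0,  u(43) = 16,  u(44) = 4,  u(45) = 12,  u(46) = 4,  u(47) = 4,  u(48) = 16,  u(49) = 12,  u(50) = 0,  u(51) = 24,  u(52) = 20,  u(53) = 4,  u(54) = 20.
Since (u(53), u(54)) = (u(5), u(6)) = (4, 20) (two consecutive terms determine the rest), the sequence is eventually periodic: after a pre-period of length 4 it cycles with period 48.
For k ≥ 5, u(k) depends only on (k - 5) mod 48. (1274 - 5) mod 48 = 21, so u(1274) = u(26) = 0.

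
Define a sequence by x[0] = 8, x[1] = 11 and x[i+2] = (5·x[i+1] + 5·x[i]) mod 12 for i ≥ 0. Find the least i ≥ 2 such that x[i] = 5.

Computing terms: x[0] = 8, x[1] = 11, x[2] = 11, x[3] = 2, x[4] = 5, x[5] = 11, x[6] = 8, x[7] = 11.
The sequence repeats with period 6.
The value 5 first appears (with i ≥ 2) at x[4].

4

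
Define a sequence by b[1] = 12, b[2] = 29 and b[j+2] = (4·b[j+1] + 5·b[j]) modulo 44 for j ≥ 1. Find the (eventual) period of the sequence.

We have b[1] = 12, b[2] = 29, b[3] = 0, b[4] = 13, b[5] = 8, b[6] = 9, b[7] = 32, b[8] = 41, b[9] = 16, b[10] = 5, b[11] = 12, b[12] = 29.
Since (b[11], b[12]) = (b[1], b[2]) = (12, 29) (two consecutive terms determine the rest), the sequence is periodic with period 10.

10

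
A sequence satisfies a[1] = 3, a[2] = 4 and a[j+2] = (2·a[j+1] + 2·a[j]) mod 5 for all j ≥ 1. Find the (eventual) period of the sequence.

24

a[1] = 3,  a[2] = 4,  a[3] = 4,  a[4] = 1,  a[5] = 0,  a[6] = 2,  a[7] = 4,  a[8] = 2,  a[9] = 2,  a[10] = 3,  a[11] = 0,  a[12] = 1,  a[13] = 2,  a[14] = 1,  a[15] = 1,  a[16] = 4,  a[17] = 0,  a[18] = 3,  a[19] = 1,  a[20] = 3,  a[21] = 3,  a[22] = 2,  a[23] = 0,  a[24] = 4,  a[25] = 3,  a[26] = 4.
Since (a[25], a[26]) = (a[1], a[2]) = (3, 4) (two consecutive terms determine the rest), the sequence is periodic with period 24.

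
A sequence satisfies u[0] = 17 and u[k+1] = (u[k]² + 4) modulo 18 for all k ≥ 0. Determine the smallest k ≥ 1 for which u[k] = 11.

Listing terms: u[0] = 17,  u[1] = 5,  u[2] = 11,  u[3] = 17.
Since u[3] = u[0] = 17, the sequence is periodic with period 3.
The value 11 first appears (with k ≥ 1) at u[2].

2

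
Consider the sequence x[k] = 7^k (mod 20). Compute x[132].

1

x[0] = 1,  x[1] = 7,  x[2] = 9,  x[3] = 3,  x[4] = 1.
The sequence repeats with period 4.
So x[132] = x[0 + ((132-0) mod 4)] = x[0] = 1.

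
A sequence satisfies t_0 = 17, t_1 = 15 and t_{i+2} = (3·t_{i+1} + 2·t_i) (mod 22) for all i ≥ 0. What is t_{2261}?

3

Listing terms: t_0 = 17, t_1 = 15, t_2 = 13, t_3 = 3, t_4 = 13, t_5 = 1, t_6 = 7, t_7 = 1, t_8 = 17, t_9 = 9, t_{10} = 17, t_{11} = 3, t_{12} = 21, t_{13} = 3, t_{14} = 7, t_{15} = 5, t_{16} = 7, t_{17} = 9, t_{18} = 19, t_{19} = 9, t_{20} = 21, t_{21} = 15, t_{22} = 21, t_{23} = 5, t_{24} = 13, t_{25} = 5, t_{26} = 19, t_{27} = 1, t_{28} = 19, t_{29} = 15, t_{30} = 17, t_{31} = 15.
The sequence repeats with period 30.
So t_{2261} = t_{0 + ((2261-0) mod 30)} = t_{11} = 3.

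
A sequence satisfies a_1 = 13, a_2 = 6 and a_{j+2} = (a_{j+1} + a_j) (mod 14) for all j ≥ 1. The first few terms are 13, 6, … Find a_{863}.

6

a_1 = 13,  a_2 = 6,  a_3 = 5,  a_4 = 11,  a_5 = 2,  a_6 = 13,  a_7 = 1,  a_8 = 0,  a_9 = 1,  a_{10} = 1,  a_{11} = 2,  a_{12} = 3,  a_{13} = 5,  a_{14} = 8,  a_{15} = 13,  a_{16} = 7,  a_{17} = 6,  a_{18} = 13,  a_{19} = 5,  a_{20} = 4,  a_{21} = 9,  a_{22} = 13,  a_{23} = 8,  a_{24} = 7,  a_{25} = 1,  a_{26} = 8,  a_{27} = 9,  a_{28} = 3,  a_{29} = 12,  a_{30} = 1,  a_{31} = 13,  a_{32} = 0,  a_{33} = 13,  a_{34} = 13,  a_{35} = 12,  a_{36} = 11,  a_{37} = 9,  a_{38} = 6,  a_{39} = 1,  a_{40} = 7,  a_{41} = 8,  a_{42} = 1,  a_{43} = 9,  a_{44} = 10,  a_{45} = 5,  a_{46} = 1,  a_{47} = 6,  a_{48} = 7,  a_{49} = 13,  a_{50} = 6.
The sequence repeats with period 48.
So a_{863} = a_{1 + ((863-1) mod 48)} = a_{47} = 6.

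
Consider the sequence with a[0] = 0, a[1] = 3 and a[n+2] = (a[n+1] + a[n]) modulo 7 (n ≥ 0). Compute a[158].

4

We have a[0] = 0, a[1] = 3, a[2] = 3, a[3] = 6, a[4] = 2, a[5] = 1, a[6] = 3, a[7] = 4, a[8] = 0, a[9] = 4, a[10] = 4, a[11] = 1, a[12] = 5, a[13] = 6, a[14] = 4, a[15] = 3, a[16] = 0, a[17] = 3.
Since (a[16], a[17]) = (a[0], a[1]) = (0, 3) (two consecutive terms determine the rest), the sequence is periodic with period 16.
So a[158] = a[0 + ((158-0) mod 16)] = a[14] = 4.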